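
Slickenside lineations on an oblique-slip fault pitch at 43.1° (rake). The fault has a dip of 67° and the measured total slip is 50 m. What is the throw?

31.4 m

dip-slip = net slip × sin(rake) = 50 m × sin(43.1°) = 34.16 m
throw = dip-slip × sin(dip) = 34.16 × sin(67°) = 31.4 m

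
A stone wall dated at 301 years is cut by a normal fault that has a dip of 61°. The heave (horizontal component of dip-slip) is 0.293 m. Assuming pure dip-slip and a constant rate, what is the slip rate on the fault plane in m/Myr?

2010 m/Myr

dip-slip = heave / cos(dip) = 0.293 m / cos(61°) = 0.6044 m
rate = 0.6044 m / 301 years = 0.00201 m/yr = 2010 m/Myr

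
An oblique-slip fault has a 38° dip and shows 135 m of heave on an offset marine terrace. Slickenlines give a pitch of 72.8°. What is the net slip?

dip-slip = heave / cos(dip) = 135 / cos(38°) = 171.3 m
net slip = dip-slip / sin(rake) = 171.3 / sin(72.8°) = 179 m

179 m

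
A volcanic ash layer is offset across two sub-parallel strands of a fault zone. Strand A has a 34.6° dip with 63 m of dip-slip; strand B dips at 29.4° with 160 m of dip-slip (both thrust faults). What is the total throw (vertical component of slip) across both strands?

114 m

throw_A = 63 × sin(34.6°) = 35.77 m
throw_B = 160 × sin(29.4°) = 78.54 m
total = 35.77 + 78.54 = 114 m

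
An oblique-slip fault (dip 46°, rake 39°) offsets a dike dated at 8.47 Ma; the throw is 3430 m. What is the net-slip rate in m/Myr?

dip-slip = throw / sin(dip) = 3430 / sin(46°) = 4768 m
net slip = dip-slip / sin(rake) = 4768 / sin(39°) = 7577 m
rate = 7577 m / 8.47 Ma = 0.000895 m/yr = 895 m/Myr

895 m/Myr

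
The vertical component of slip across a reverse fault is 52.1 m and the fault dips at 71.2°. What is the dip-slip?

55 m

dip-slip = throw / sin(dip) = 52.1 / sin(71.2°) = 55 m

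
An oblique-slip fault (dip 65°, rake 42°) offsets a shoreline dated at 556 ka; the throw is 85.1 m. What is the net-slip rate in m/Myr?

dip-slip = throw / sin(dip) = 85.1 / sin(65°) = 93.90 m
net slip = dip-slip / sin(rake) = 93.90 / sin(42°) = 140.3 m
rate = 140.3 m / 556 ka = 0.000252 m/yr = 252 m/Myr

252 m/Myr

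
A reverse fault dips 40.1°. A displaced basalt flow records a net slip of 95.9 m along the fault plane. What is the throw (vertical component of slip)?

61.8 m

throw = dip-slip × sin(dip) = 95.9 m × sin(40.1°) = 61.8 m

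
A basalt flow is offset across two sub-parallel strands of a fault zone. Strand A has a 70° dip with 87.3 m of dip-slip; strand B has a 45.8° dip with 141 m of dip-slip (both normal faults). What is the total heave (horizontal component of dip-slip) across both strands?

heave_A = 87.3 × cos(70°) = 29.86 m
heave_B = 141 × cos(45.8°) = 98.30 m
total = 29.86 + 98.30 = 128 m

128 m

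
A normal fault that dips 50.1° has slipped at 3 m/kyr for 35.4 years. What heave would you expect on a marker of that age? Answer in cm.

dip-slip = rate × time = 3 m/kyr × 35.4 years = 0.1062 m
heave = dip-slip × cos(dip) = 0.1062 × cos(50.1°) = 0.0681 m = 6.81 cm

6.81 cm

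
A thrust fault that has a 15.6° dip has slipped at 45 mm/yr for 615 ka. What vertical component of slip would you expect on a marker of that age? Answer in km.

7.44 km

dip-slip = rate × time = 45 mm/yr × 615 ka = 27680 m
throw = dip-slip × sin(dip) = 27680 × sin(15.6°) = 7440 m = 7.44 km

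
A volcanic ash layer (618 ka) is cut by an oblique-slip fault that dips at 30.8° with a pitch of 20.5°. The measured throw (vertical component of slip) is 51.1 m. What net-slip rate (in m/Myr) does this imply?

dip-slip = throw / sin(dip) = 51.1 / sin(30.8°) = 99.80 m
net slip = dip-slip / sin(rake) = 99.80 / sin(20.5°) = 285 m
rate = 285 m / 618 ka = 0.000461 m/yr = 461 m/Myr

461 m/Myr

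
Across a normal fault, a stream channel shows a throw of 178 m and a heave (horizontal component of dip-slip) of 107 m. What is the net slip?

208 m

net slip = √(throw² + heave²) = √(178² + 107²) = 208 m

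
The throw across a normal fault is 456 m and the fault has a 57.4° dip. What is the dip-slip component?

dip-slip = throw / sin(dip) = 456 / sin(57.4°) = 541 m

541 m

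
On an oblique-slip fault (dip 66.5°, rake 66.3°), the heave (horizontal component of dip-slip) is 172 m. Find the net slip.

471 m

dip-slip = heave / cos(dip) = 172 / cos(66.5°) = 431.3 m
net slip = dip-slip / sin(rake) = 431.3 / sin(66.3°) = 471 m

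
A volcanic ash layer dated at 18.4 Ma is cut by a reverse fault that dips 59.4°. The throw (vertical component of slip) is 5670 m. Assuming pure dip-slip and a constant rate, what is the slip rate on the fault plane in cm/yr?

0.0358 cm/yr

dip-slip = throw / sin(dip) = 5670 m / sin(59.4°) = 6587 m
rate = 6587 m / 18.4 Ma = 0.000358 m/yr = 0.0358 cm/yr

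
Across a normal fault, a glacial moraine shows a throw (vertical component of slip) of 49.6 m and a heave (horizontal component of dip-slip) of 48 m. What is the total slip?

net slip = √(throw² + heave²) = √(49.6² + 48²) = 69 m

69 m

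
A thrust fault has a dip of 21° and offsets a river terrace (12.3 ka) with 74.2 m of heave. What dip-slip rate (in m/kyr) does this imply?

dip-slip = heave / cos(dip) = 74.2 m / cos(21°) = 79.48 m
rate = 79.48 m / 12.3 ka = 0.00646 m/yr = 6.46 m/kyr

6.46 m/kyr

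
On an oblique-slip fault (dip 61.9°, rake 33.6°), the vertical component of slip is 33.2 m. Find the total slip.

dip-slip = throw / sin(dip) = 33.2 / sin(61.9°) = 37.64 m
net slip = dip-slip / sin(rake) = 37.64 / sin(33.6°) = 68 m

68 m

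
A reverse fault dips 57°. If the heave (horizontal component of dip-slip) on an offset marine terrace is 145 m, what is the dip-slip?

dip-slip = heave / cos(dip) = 145 / cos(57°) = 266 m

266 m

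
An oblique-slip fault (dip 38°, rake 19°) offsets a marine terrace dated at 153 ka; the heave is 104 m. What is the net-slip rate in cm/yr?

dip-slip = heave / cos(dip) = 104 / cos(38°) = 132 m
net slip = dip-slip / sin(rake) = 132 / sin(19°) = 405.4 m
rate = 405.4 m / 153 ka = 0.00265 m/yr = 0.265 cm/yr

0.265 cm/yr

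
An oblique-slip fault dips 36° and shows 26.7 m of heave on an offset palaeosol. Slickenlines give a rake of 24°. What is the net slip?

dip-slip = heave / cos(dip) = 26.7 / cos(36°) = 33 m
net slip = dip-slip / sin(rake) = 33 / sin(24°) = 81.1 m

81.1 m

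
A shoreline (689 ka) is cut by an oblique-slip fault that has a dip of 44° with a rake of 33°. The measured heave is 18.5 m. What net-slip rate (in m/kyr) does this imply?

dip-slip = heave / cos(dip) = 18.5 / cos(44°) = 25.72 m
net slip = dip-slip / sin(rake) = 25.72 / sin(33°) = 47.22 m
rate = 47.22 m / 689 ka = 0.0000685 m/yr = 0.0685 m/kyr

0.0685 m/kyr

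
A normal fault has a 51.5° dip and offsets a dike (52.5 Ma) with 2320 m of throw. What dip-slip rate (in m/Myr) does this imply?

56.5 m/Myr

dip-slip = throw / sin(dip) = 2320 m / sin(51.5°) = 2964 m
rate = 2964 m / 52.5 Ma = 0.0000565 m/yr = 56.5 m/Myr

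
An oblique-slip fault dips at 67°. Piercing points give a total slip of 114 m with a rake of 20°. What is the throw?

dip-slip = net slip × sin(rake) = 114 m × sin(20°) = 38.99 m
throw = dip-slip × sin(dip) = 38.99 × sin(67°) = 35.9 m

35.9 m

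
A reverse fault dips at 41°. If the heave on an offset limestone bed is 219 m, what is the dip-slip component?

dip-slip = heave / cos(dip) = 219 / cos(41°) = 290 m

290 m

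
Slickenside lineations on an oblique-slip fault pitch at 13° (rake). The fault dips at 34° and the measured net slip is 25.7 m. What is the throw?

3.23 m

dip-slip = net slip × sin(rake) = 25.7 m × sin(13°) = 5.781 m
throw = dip-slip × sin(dip) = 5.781 × sin(34°) = 3.23 m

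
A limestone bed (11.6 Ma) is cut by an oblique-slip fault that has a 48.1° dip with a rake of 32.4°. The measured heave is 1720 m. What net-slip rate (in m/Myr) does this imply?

414 m/Myr

dip-slip = heave / cos(dip) = 1720 / cos(48.1°) = 2575 m
net slip = dip-slip / sin(rake) = 2575 / sin(32.4°) = 4807 m
rate = 4807 m / 11.6 Ma = 0.000414 m/yr = 414 m/Myr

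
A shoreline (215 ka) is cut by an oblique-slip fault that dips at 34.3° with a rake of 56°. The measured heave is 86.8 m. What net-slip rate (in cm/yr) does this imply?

dip-slip = heave / cos(dip) = 86.8 / cos(34.3°) = 105.1 m
net slip = dip-slip / sin(rake) = 105.1 / sin(56°) = 126.7 m
rate = 126.7 m / 215 ka = 0.000589 m/yr = 0.0589 cm/yr

0.0589 cm/yr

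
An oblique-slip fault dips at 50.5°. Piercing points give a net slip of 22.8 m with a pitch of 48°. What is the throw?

13.1 m

dip-slip = net slip × sin(rake) = 22.8 m × sin(48°) = 16.94 m
throw = dip-slip × sin(dip) = 16.94 × sin(50.5°) = 13.1 m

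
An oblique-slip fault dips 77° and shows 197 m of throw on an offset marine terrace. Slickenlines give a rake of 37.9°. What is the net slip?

dip-slip = throw / sin(dip) = 197 / sin(77°) = 202.2 m
net slip = dip-slip / sin(rake) = 202.2 / sin(37.9°) = 329 m

329 m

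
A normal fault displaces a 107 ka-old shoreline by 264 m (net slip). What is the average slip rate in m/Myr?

2470 m/Myr

rate = 264 m / 107 ka = 0.00247 m/yr = 2470 m/Myr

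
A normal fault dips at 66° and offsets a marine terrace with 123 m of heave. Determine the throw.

throw = heave × tan(dip) = 123 × tan(66°) = 276 m

276 m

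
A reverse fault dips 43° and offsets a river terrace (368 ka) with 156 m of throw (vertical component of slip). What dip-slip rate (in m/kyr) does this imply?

0.622 m/kyr

dip-slip = throw / sin(dip) = 156 m / sin(43°) = 228.7 m
rate = 228.7 m / 368 ka = 0.000622 m/yr = 0.622 m/kyr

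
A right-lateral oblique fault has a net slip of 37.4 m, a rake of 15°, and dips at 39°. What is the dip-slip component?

9.68 m

dip-slip = net slip × sin(rake) = 37.4 m × sin(15°) = 9.68 m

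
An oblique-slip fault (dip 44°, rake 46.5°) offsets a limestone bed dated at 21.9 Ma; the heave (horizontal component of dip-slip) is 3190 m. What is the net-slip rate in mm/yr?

0.279 mm/yr

dip-slip = heave / cos(dip) = 3190 / cos(44°) = 4435 m
net slip = dip-slip / sin(rake) = 4435 / sin(46.5°) = 6114 m
rate = 6114 m / 21.9 Ma = 0.000279 m/yr = 0.279 mm/yr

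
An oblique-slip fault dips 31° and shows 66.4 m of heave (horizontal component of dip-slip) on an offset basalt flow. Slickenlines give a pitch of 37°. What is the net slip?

129 m

dip-slip = heave / cos(dip) = 66.4 / cos(31°) = 77.46 m
net slip = dip-slip / sin(rake) = 77.46 / sin(37°) = 129 m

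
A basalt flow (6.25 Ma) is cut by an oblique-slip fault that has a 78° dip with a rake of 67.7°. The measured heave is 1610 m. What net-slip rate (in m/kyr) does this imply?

1.34 m/kyr

dip-slip = heave / cos(dip) = 1610 / cos(78°) = 7744 m
net slip = dip-slip / sin(rake) = 7744 / sin(67.7°) = 8370 m
rate = 8370 m / 6.25 Ma = 0.00134 m/yr = 1.34 m/kyr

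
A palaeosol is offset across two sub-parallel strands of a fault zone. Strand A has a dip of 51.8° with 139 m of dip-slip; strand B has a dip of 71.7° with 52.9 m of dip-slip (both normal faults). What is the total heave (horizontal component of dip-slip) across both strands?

heave_A = 139 × cos(51.8°) = 85.96 m
heave_B = 52.9 × cos(71.7°) = 16.61 m
total = 85.96 + 16.61 = 103 m

103 m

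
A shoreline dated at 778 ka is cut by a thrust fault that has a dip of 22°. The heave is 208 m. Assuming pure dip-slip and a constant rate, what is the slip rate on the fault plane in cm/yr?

dip-slip = heave / cos(dip) = 208 m / cos(22°) = 224.3 m
rate = 224.3 m / 778 ka = 0.000288 m/yr = 0.0288 cm/yr

0.0288 cm/yr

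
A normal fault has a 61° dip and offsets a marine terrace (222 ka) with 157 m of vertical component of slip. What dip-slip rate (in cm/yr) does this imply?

dip-slip = throw / sin(dip) = 157 m / sin(61°) = 179.5 m
rate = 179.5 m / 222 ka = 0.000809 m/yr = 0.0809 cm/yr

0.0809 cm/yr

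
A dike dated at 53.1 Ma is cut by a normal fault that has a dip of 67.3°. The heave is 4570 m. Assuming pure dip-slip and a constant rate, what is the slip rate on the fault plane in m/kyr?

0.223 m/kyr

dip-slip = heave / cos(dip) = 4570 m / cos(67.3°) = 11840 m
rate = 11840 m / 53.1 Ma = 0.000223 m/yr = 0.223 m/kyr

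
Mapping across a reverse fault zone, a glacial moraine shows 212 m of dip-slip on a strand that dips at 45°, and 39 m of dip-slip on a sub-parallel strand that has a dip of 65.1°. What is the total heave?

heave_A = 212 × cos(45°) = 149.9 m
heave_B = 39 × cos(65.1°) = 16.42 m
total = 149.9 + 16.42 = 166 m

166 m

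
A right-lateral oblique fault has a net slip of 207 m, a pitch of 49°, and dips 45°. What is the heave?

dip-slip = net slip × sin(rake) = 207 m × sin(49°) = 156.2 m
heave = dip-slip × cos(dip) = 156.2 × cos(45°) = 110 m

110 m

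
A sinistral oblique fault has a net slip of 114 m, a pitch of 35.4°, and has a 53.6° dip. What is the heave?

dip-slip = net slip × sin(rake) = 114 m × sin(35.4°) = 66.04 m
heave = dip-slip × cos(dip) = 66.04 × cos(53.6°) = 39.2 m

39.2 m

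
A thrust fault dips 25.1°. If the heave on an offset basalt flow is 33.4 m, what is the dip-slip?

dip-slip = heave / cos(dip) = 33.4 / cos(25.1°) = 36.9 m

36.9 m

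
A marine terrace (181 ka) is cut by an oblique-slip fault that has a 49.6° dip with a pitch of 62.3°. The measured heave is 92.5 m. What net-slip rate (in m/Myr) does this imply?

dip-slip = heave / cos(dip) = 92.5 / cos(49.6°) = 142.7 m
net slip = dip-slip / sin(rake) = 142.7 / sin(62.3°) = 161.2 m
rate = 161.2 m / 181 ka = 0.000891 m/yr = 891 m/Myr

891 m/Myr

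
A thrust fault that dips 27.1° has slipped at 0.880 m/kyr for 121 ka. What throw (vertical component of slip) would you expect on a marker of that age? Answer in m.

dip-slip = rate × time = 0.880 m/kyr × 121 ka = 106.5 m
throw = dip-slip × sin(dip) = 106.5 × sin(27.1°) = 48.5 m

48.5 m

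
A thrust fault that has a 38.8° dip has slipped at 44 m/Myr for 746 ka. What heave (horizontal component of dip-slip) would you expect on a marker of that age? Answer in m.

dip-slip = rate × time = 44 m/Myr × 746 ka = 32.82 m
heave = dip-slip × cos(dip) = 32.82 × cos(38.8°) = 25.6 m

25.6 m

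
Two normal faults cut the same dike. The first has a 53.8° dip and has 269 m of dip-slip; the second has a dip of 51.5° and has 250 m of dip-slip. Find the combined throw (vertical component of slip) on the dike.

413 m

throw_A = 269 × sin(53.8°) = 217.1 m
throw_B = 250 × sin(51.5°) = 195.7 m
total = 217.1 + 195.7 = 413 m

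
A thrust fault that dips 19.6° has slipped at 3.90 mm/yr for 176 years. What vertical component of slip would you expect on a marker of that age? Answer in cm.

23 cm

dip-slip = rate × time = 3.90 mm/yr × 176 years = 0.6864 m
throw = dip-slip × sin(dip) = 0.6864 × sin(19.6°) = 0.230 m = 23 cm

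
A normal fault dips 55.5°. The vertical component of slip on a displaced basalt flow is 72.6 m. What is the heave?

heave = throw / tan(dip) = 72.6 / tan(55.5°) = 49.9 m

49.9 m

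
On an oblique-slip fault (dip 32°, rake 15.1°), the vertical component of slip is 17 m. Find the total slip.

dip-slip = throw / sin(dip) = 17 / sin(32°) = 32.08 m
net slip = dip-slip / sin(rake) = 32.08 / sin(15.1°) = 123 m

123 m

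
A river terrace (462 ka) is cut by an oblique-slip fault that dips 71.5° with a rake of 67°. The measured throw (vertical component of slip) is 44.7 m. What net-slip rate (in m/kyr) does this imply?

dip-slip = throw / sin(dip) = 44.7 / sin(71.5°) = 47.14 m
net slip = dip-slip / sin(rake) = 47.14 / sin(67°) = 51.21 m
rate = 51.21 m / 462 ka = 0.000111 m/yr = 0.111 m/kyr

0.111 m/kyr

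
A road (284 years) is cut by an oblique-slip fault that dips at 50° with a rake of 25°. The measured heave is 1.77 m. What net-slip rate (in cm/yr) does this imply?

dip-slip = heave / cos(dip) = 1.77 / cos(50°) = 2.754 m
net slip = dip-slip / sin(rake) = 2.754 / sin(25°) = 6.516 m
rate = 6.516 m / 284 years = 0.0229 m/yr = 2.29 cm/yr

2.29 cm/yr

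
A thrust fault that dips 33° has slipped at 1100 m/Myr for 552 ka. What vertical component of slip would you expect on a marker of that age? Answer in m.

331 m

dip-slip = rate × time = 1100 m/Myr × 552 ka = 607.2 m
throw = dip-slip × sin(dip) = 607.2 × sin(33°) = 331 m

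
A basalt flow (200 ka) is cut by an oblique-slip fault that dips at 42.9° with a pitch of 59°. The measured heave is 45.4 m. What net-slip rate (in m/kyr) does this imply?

0.362 m/kyr

dip-slip = heave / cos(dip) = 45.4 / cos(42.9°) = 61.98 m
net slip = dip-slip / sin(rake) = 61.98 / sin(59°) = 72.30 m
rate = 72.30 m / 200 ka = 0.000362 m/yr = 0.362 m/kyr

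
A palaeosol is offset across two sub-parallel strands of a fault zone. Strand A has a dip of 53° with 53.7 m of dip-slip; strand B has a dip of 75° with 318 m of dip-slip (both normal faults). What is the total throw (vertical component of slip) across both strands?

350 m

throw_A = 53.7 × sin(53°) = 42.89 m
throw_B = 318 × sin(75°) = 307.2 m
total = 42.89 + 307.2 = 350 m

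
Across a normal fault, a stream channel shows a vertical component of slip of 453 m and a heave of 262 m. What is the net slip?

net slip = √(throw² + heave²) = √(453² + 262²) = 523 m

523 m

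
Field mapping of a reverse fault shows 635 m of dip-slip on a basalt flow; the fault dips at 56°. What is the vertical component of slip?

526 m

throw = dip-slip × sin(dip) = 635 m × sin(56°) = 526 m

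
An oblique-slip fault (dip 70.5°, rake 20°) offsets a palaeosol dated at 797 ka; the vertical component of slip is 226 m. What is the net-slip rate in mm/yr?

dip-slip = throw / sin(dip) = 226 / sin(70.5°) = 239.8 m
net slip = dip-slip / sin(rake) = 239.8 / sin(20°) = 701 m
rate = 701 m / 797 ka = 0.000880 m/yr = 0.880 mm/yr

0.880 mm/yr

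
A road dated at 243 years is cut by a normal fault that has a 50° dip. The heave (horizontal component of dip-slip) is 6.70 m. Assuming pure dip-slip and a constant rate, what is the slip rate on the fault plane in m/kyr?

dip-slip = heave / cos(dip) = 6.70 m / cos(50°) = 10.42 m
rate = 10.42 m / 243 years = 0.0429 m/yr = 42.9 m/kyr

42.9 m/kyr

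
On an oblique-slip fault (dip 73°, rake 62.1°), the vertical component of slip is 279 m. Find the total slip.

dip-slip = throw / sin(dip) = 279 / sin(73°) = 291.7 m
net slip = dip-slip / sin(rake) = 291.7 / sin(62.1°) = 330 m

330 m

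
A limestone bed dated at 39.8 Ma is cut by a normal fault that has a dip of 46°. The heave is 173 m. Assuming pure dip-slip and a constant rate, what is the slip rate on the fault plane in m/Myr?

6.26 m/Myr

dip-slip = heave / cos(dip) = 173 m / cos(46°) = 249 m
rate = 249 m / 39.8 Ma = 0.00000626 m/yr = 6.26 m/Myr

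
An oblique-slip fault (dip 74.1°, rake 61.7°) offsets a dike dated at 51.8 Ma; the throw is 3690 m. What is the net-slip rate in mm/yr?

dip-slip = throw / sin(dip) = 3690 / sin(74.1°) = 3837 m
net slip = dip-slip / sin(rake) = 3837 / sin(61.7°) = 4358 m
rate = 4358 m / 51.8 Ma = 0.0000841 m/yr = 0.0841 mm/yr

0.0841 mm/yr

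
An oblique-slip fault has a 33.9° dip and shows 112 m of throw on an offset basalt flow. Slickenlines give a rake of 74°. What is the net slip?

209 m

dip-slip = throw / sin(dip) = 112 / sin(33.9°) = 200.8 m
net slip = dip-slip / sin(rake) = 200.8 / sin(74°) = 209 m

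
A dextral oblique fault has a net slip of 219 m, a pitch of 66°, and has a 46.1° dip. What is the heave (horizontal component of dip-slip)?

139 m

dip-slip = net slip × sin(rake) = 219 m × sin(66°) = 200.1 m
heave = dip-slip × cos(dip) = 200.1 × cos(46.1°) = 139 m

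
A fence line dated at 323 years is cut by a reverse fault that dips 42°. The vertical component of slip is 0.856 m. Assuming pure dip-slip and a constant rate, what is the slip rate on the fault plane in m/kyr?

3.96 m/kyr

dip-slip = throw / sin(dip) = 0.856 m / sin(42°) = 1.279 m
rate = 1.279 m / 323 years = 0.00396 m/yr = 3.96 m/kyr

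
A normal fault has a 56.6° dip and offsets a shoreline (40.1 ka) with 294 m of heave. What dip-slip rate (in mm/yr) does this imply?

13.3 mm/yr

dip-slip = heave / cos(dip) = 294 m / cos(56.6°) = 534.1 m
rate = 534.1 m / 40.1 ka = 0.0133 m/yr = 13.3 mm/yr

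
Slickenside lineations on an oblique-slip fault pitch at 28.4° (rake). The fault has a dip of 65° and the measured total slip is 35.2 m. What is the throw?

15.2 m

dip-slip = net slip × sin(rake) = 35.2 m × sin(28.4°) = 16.74 m
throw = dip-slip × sin(dip) = 16.74 × sin(65°) = 15.2 m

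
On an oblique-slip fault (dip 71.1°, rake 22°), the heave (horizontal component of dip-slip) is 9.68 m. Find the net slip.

79.8 m

dip-slip = heave / cos(dip) = 9.68 / cos(71.1°) = 29.88 m
net slip = dip-slip / sin(rake) = 29.88 / sin(22°) = 79.8 m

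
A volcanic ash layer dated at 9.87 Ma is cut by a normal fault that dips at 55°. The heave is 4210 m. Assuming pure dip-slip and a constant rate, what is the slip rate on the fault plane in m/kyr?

0.744 m/kyr

dip-slip = heave / cos(dip) = 4210 m / cos(55°) = 7340 m
rate = 7340 m / 9.87 Ma = 0.000744 m/yr = 0.744 m/kyr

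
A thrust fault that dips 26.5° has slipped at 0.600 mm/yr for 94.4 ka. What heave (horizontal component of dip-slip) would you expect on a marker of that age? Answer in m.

dip-slip = rate × time = 0.600 mm/yr × 94.4 ka = 56.64 m
heave = dip-slip × cos(dip) = 56.64 × cos(26.5°) = 50.7 m

50.7 m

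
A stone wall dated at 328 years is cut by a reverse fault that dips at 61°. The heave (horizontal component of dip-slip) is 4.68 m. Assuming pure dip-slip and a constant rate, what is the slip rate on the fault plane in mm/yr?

dip-slip = heave / cos(dip) = 4.68 m / cos(61°) = 9.653 m
rate = 9.653 m / 328 years = 0.0294 m/yr = 29.4 mm/yr

29.4 mm/yr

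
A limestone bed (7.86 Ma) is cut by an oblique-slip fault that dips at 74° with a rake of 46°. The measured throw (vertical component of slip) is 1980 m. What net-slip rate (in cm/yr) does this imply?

dip-slip = throw / sin(dip) = 1980 / sin(74°) = 2060 m
net slip = dip-slip / sin(rake) = 2060 / sin(46°) = 2863 m
rate = 2863 m / 7.86 Ma = 0.000364 m/yr = 0.0364 cm/yr

0.0364 cm/yr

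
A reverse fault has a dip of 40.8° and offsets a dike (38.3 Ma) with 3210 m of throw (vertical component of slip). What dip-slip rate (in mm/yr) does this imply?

dip-slip = throw / sin(dip) = 3210 m / sin(40.8°) = 4913 m
rate = 4913 m / 38.3 Ma = 0.000128 m/yr = 0.128 mm/yr

0.128 mm/yr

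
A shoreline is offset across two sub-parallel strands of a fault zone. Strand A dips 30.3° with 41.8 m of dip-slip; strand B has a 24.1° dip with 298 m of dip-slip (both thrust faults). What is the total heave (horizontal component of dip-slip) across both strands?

308 m

heave_A = 41.8 × cos(30.3°) = 36.09 m
heave_B = 298 × cos(24.1°) = 272 m
total = 36.09 + 272 = 308 m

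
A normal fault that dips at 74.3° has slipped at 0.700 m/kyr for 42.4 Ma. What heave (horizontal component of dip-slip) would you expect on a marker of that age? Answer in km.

dip-slip = rate × time = 0.700 m/kyr × 42.4 Ma = 29680 m
heave = dip-slip × cos(dip) = 29680 × cos(74.3°) = 8030 m = 8.03 km

8.03 km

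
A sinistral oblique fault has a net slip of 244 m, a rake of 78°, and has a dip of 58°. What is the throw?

dip-slip = net slip × sin(rake) = 244 m × sin(78°) = 238.7 m
throw = dip-slip × sin(dip) = 238.7 × sin(58°) = 202 m

202 m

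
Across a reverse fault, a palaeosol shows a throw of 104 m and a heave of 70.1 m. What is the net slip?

125 m

net slip = √(throw² + heave²) = √(104² + 70.1²) = 125 m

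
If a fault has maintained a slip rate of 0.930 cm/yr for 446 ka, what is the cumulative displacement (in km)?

slip = rate × time = 0.930 cm/yr × 446 ka = 4150 m = 4.15 km

4.15 km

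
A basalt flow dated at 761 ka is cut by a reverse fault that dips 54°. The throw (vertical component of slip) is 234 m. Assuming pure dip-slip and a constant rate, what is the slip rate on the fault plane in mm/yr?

dip-slip = throw / sin(dip) = 234 m / sin(54°) = 289.2 m
rate = 289.2 m / 761 ka = 0.000380 m/yr = 0.380 mm/yr

0.380 mm/yr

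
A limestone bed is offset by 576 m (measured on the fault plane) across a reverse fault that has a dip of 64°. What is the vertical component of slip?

518 m

throw = dip-slip × sin(dip) = 576 m × sin(64°) = 518 m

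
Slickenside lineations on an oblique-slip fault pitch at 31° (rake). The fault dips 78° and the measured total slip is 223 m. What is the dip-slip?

115 m

dip-slip = net slip × sin(rake) = 223 m × sin(31°) = 115 m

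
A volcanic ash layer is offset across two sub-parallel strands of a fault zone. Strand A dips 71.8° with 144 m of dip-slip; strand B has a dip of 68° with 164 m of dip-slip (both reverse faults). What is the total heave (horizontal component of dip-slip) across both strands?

heave_A = 144 × cos(71.8°) = 44.98 m
heave_B = 164 × cos(68°) = 61.44 m
total = 44.98 + 61.44 = 106 m

106 m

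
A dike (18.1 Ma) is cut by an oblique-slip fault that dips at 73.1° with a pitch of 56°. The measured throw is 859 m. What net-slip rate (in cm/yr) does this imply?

dip-slip = throw / sin(dip) = 859 / sin(73.1°) = 897.8 m
net slip = dip-slip / sin(rake) = 897.8 / sin(56°) = 1083 m
rate = 1083 m / 18.1 Ma = 0.0000598 m/yr = 0.00598 cm/yr

0.00598 cm/yr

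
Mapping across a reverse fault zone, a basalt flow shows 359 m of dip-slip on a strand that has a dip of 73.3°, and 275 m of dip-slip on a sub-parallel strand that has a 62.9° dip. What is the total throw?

589 m

throw_A = 359 × sin(73.3°) = 343.9 m
throw_B = 275 × sin(62.9°) = 244.8 m
total = 343.9 + 244.8 = 589 m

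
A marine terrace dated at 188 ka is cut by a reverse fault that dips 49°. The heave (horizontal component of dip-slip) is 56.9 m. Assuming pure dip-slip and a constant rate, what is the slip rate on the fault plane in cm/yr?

dip-slip = heave / cos(dip) = 56.9 m / cos(49°) = 86.73 m
rate = 86.73 m / 188 ka = 0.000461 m/yr = 0.0461 cm/yr

0.0461 cm/yr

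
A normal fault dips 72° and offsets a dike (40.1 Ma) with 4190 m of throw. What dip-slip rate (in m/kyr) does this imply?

dip-slip = throw / sin(dip) = 4190 m / sin(72°) = 4406 m
rate = 4406 m / 40.1 Ma = 0.000110 m/yr = 0.110 m/kyr

0.110 m/kyr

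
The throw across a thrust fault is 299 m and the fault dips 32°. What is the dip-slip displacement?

dip-slip = throw / sin(dip) = 299 / sin(32°) = 564 m

564 m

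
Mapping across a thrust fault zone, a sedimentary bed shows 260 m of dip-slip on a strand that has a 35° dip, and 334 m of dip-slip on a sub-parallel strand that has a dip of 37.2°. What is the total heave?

heave_A = 260 × cos(35°) = 213 m
heave_B = 334 × cos(37.2°) = 266 m
total = 213 + 266 = 479 m

479 m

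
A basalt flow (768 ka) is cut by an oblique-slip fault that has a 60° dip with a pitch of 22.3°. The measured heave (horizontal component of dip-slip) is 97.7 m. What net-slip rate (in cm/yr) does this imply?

dip-slip = heave / cos(dip) = 97.7 / cos(60°) = 195.4 m
net slip = dip-slip / sin(rake) = 195.4 / sin(22.3°) = 514.9 m
rate = 514.9 m / 768 ka = 0.000671 m/yr = 0.0671 cm/yr

0.0671 cm/yr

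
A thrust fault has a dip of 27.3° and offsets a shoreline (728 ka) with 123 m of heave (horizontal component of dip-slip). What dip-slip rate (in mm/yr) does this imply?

0.190 mm/yr

dip-slip = heave / cos(dip) = 123 m / cos(27.3°) = 138.4 m
rate = 138.4 m / 728 ka = 0.000190 m/yr = 0.190 mm/yr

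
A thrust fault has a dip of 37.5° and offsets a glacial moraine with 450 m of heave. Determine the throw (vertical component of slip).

345 m

throw = heave × tan(dip) = 450 × tan(37.5°) = 345 m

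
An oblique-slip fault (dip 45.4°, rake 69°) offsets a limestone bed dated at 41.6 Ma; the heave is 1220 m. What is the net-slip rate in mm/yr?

0.0447 mm/yr

dip-slip = heave / cos(dip) = 1220 / cos(45.4°) = 1738 m
net slip = dip-slip / sin(rake) = 1738 / sin(69°) = 1861 m
rate = 1861 m / 41.6 Ma = 0.0000447 m/yr = 0.0447 mm/yr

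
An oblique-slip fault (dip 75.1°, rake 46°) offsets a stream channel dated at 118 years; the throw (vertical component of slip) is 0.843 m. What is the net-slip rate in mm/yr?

10.3 mm/yr

dip-slip = throw / sin(dip) = 0.843 / sin(75.1°) = 0.8723 m
net slip = dip-slip / sin(rake) = 0.8723 / sin(46°) = 1.213 m
rate = 1.213 m / 118 years = 0.0103 m/yr = 10.3 mm/yr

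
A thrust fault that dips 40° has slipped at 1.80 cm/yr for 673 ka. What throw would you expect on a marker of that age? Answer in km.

dip-slip = rate × time = 1.80 cm/yr × 673 ka = 12110 m
throw = dip-slip × sin(dip) = 12110 × sin(40°) = 7790 m = 7.79 km

7.79 km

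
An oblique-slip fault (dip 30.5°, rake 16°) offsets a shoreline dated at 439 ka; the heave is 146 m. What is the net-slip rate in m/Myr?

dip-slip = heave / cos(dip) = 146 / cos(30.5°) = 169.4 m
net slip = dip-slip / sin(rake) = 169.4 / sin(16°) = 614.7 m
rate = 614.7 m / 439 ka = 0.00140 m/yr = 1400 m/Myr

1400 m/Myr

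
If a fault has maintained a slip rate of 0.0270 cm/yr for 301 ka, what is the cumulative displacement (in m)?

slip = rate × time = 0.0270 cm/yr × 301 ka = 81.3 m

81.3 m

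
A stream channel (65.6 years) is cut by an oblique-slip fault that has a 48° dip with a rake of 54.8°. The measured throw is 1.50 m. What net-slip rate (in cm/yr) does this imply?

3.77 cm/yr

dip-slip = throw / sin(dip) = 1.50 / sin(48°) = 2.018 m
net slip = dip-slip / sin(rake) = 2.018 / sin(54.8°) = 2.470 m
rate = 2.470 m / 65.6 years = 0.0377 m/yr = 3.77 cm/yr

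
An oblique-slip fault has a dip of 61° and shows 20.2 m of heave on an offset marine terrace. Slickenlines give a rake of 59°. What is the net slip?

48.6 m

dip-slip = heave / cos(dip) = 20.2 / cos(61°) = 41.67 m
net slip = dip-slip / sin(rake) = 41.67 / sin(59°) = 48.6 m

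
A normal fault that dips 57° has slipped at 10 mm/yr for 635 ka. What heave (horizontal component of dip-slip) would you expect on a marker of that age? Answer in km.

dip-slip = rate × time = 10 mm/yr × 635 ka = 6350 m
heave = dip-slip × cos(dip) = 6350 × cos(57°) = 3460 m = 3.46 km

3.46 km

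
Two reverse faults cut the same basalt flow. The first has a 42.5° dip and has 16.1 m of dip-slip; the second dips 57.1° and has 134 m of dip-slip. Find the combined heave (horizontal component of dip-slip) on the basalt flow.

84.7 m

heave_A = 16.1 × cos(42.5°) = 11.87 m
heave_B = 134 × cos(57.1°) = 72.79 m
total = 11.87 + 72.79 = 84.7 m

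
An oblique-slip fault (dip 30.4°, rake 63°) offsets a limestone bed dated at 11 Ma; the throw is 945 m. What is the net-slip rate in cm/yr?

dip-slip = throw / sin(dip) = 945 / sin(30.4°) = 1867 m
net slip = dip-slip / sin(rake) = 1867 / sin(63°) = 2096 m
rate = 2096 m / 11 Ma = 0.000191 m/yr = 0.0191 cm/yr

0.0191 cm/yr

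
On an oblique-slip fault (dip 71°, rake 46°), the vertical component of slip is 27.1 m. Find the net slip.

39.8 m

dip-slip = throw / sin(dip) = 27.1 / sin(71°) = 28.66 m
net slip = dip-slip / sin(rake) = 28.66 / sin(46°) = 39.8 m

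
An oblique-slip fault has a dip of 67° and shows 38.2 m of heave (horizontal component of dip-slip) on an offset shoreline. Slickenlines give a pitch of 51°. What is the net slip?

dip-slip = heave / cos(dip) = 38.2 / cos(67°) = 97.77 m
net slip = dip-slip / sin(rake) = 97.77 / sin(51°) = 126 m

126 m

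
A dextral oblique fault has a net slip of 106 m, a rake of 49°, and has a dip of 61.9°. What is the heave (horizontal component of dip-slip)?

37.7 m

dip-slip = net slip × sin(rake) = 106 m × sin(49°) = 80 m
heave = dip-slip × cos(dip) = 80 × cos(61.9°) = 37.7 m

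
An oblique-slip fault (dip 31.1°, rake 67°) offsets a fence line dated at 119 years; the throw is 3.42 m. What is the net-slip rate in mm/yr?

dip-slip = throw / sin(dip) = 3.42 / sin(31.1°) = 6.621 m
net slip = dip-slip / sin(rake) = 6.621 / sin(67°) = 7.193 m
rate = 7.193 m / 119 years = 0.0604 m/yr = 60.4 mm/yr

60.4 mm/yr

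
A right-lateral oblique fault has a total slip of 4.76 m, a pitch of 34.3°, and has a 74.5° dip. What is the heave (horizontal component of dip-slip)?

0.717 m

dip-slip = net slip × sin(rake) = 4.76 m × sin(34.3°) = 2.682 m
heave = dip-slip × cos(dip) = 2.682 × cos(74.5°) = 0.717 m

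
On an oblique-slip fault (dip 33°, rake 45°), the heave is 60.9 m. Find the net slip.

103 m

dip-slip = heave / cos(dip) = 60.9 / cos(33°) = 72.61 m
net slip = dip-slip / sin(rake) = 72.61 / sin(45°) = 103 m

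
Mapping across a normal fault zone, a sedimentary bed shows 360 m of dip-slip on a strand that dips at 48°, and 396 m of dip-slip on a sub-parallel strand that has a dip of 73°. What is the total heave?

heave_A = 360 × cos(48°) = 240.9 m
heave_B = 396 × cos(73°) = 115.8 m
total = 240.9 + 115.8 = 357 m

357 m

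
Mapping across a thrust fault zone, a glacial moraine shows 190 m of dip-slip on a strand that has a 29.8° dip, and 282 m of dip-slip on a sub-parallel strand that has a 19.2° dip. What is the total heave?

heave_A = 190 × cos(29.8°) = 164.9 m
heave_B = 282 × cos(19.2°) = 266.3 m
total = 164.9 + 266.3 = 431 m

431 m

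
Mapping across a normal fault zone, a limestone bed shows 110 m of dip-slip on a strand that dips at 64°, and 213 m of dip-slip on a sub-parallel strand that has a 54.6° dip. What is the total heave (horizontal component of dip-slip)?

heave_A = 110 × cos(64°) = 48.22 m
heave_B = 213 × cos(54.6°) = 123.4 m
total = 48.22 + 123.4 = 172 m

172 m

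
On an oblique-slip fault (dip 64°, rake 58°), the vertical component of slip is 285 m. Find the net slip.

dip-slip = throw / sin(dip) = 285 / sin(64°) = 317.1 m
net slip = dip-slip / sin(rake) = 317.1 / sin(58°) = 374 m

374 m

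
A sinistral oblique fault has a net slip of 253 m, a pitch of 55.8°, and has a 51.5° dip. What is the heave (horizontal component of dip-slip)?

130 m

dip-slip = net slip × sin(rake) = 253 m × sin(55.8°) = 209.3 m
heave = dip-slip × cos(dip) = 209.3 × cos(51.5°) = 130 m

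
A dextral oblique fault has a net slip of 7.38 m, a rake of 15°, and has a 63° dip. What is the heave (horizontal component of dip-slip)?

dip-slip = net slip × sin(rake) = 7.38 m × sin(15°) = 1.910 m
heave = dip-slip × cos(dip) = 1.910 × cos(63°) = 0.867 m

0.867 m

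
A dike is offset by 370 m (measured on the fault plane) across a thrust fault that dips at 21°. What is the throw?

throw = dip-slip × sin(dip) = 370 m × sin(21°) = 133 m

133 m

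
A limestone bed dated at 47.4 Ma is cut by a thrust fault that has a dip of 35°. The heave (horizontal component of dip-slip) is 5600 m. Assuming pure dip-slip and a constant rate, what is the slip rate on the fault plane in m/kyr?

0.144 m/kyr

dip-slip = heave / cos(dip) = 5600 m / cos(35°) = 6836 m
rate = 6836 m / 47.4 Ma = 0.000144 m/yr = 0.144 m/kyr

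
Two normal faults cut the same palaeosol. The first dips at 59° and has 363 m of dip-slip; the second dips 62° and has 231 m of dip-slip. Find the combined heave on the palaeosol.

heave_A = 363 × cos(59°) = 187 m
heave_B = 231 × cos(62°) = 108.4 m
total = 187 + 108.4 = 295 m

295 m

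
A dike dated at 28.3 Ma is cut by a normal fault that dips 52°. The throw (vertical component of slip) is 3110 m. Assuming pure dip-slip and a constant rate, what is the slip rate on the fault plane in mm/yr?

0.139 mm/yr

dip-slip = throw / sin(dip) = 3110 m / sin(52°) = 3947 m
rate = 3947 m / 28.3 Ma = 0.000139 m/yr = 0.139 mm/yr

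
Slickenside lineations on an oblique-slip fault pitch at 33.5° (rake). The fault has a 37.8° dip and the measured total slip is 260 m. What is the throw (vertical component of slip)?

dip-slip = net slip × sin(rake) = 260 m × sin(33.5°) = 143.5 m
throw = dip-slip × sin(dip) = 143.5 × sin(37.8°) = 88 m

88 m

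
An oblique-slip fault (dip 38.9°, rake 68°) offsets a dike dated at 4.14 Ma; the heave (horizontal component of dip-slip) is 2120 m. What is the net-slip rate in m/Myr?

dip-slip = heave / cos(dip) = 2120 / cos(38.9°) = 2724 m
net slip = dip-slip / sin(rake) = 2724 / sin(68°) = 2938 m
rate = 2938 m / 4.14 Ma = 0.000710 m/yr = 710 m/Myr

710 m/Myr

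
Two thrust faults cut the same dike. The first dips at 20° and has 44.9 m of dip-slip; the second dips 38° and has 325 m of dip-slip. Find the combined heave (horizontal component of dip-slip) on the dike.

298 m

heave_A = 44.9 × cos(20°) = 42.19 m
heave_B = 325 × cos(38°) = 256.1 m
total = 42.19 + 256.1 = 298 m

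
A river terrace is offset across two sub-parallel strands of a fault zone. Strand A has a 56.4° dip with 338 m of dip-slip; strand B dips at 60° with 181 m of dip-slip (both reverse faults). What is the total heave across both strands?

heave_A = 338 × cos(56.4°) = 187 m
heave_B = 181 × cos(60°) = 90.50 m
total = 187 + 90.50 = 278 m

278 m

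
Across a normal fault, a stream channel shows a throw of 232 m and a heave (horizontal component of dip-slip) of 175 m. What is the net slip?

net slip = √(throw² + heave²) = √(232² + 175²) = 291 m

291 m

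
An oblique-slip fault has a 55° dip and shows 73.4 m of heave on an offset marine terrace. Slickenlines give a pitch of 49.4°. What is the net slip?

169 m

dip-slip = heave / cos(dip) = 73.4 / cos(55°) = 128 m
net slip = dip-slip / sin(rake) = 128 / sin(49.4°) = 169 m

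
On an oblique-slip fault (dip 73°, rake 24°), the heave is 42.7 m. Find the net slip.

dip-slip = heave / cos(dip) = 42.7 / cos(73°) = 146 m
net slip = dip-slip / sin(rake) = 146 / sin(24°) = 359 m

359 m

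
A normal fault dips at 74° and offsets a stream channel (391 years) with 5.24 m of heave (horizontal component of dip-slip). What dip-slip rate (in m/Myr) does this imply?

dip-slip = heave / cos(dip) = 5.24 m / cos(74°) = 19.01 m
rate = 19.01 m / 391 years = 0.0486 m/yr = 48600 m/Myr

48600 m/Myr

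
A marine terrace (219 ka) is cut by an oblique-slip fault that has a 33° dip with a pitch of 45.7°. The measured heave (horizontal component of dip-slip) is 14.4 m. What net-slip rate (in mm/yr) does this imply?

dip-slip = heave / cos(dip) = 14.4 / cos(33°) = 17.17 m
net slip = dip-slip / sin(rake) = 17.17 / sin(45.7°) = 23.99 m
rate = 23.99 m / 219 ka = 0.000110 m/yr = 0.110 mm/yr

0.110 mm/yr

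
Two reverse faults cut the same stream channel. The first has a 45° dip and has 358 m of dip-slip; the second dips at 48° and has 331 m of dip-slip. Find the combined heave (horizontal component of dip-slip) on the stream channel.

heave_A = 358 × cos(45°) = 253.1 m
heave_B = 331 × cos(48°) = 221.5 m
total = 253.1 + 221.5 = 475 m

475 m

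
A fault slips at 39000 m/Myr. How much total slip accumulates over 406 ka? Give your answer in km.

15.8 km

slip = rate × time = 39000 m/Myr × 406 ka = 15800 m = 15.8 km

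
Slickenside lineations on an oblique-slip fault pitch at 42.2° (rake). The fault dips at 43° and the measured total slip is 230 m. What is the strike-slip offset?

strike-slip = net slip × cos(rake) = 230 m × cos(42.2°) = 170 m

170 m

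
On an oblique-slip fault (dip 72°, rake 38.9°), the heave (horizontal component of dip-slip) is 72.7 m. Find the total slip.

375 m

dip-slip = heave / cos(dip) = 72.7 / cos(72°) = 235.3 m
net slip = dip-slip / sin(rake) = 235.3 / sin(38.9°) = 375 m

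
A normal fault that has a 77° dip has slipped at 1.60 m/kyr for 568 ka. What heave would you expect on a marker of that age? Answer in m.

204 m

dip-slip = rate × time = 1.60 m/kyr × 568 ka = 908.8 m
heave = dip-slip × cos(dip) = 908.8 × cos(77°) = 204 m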